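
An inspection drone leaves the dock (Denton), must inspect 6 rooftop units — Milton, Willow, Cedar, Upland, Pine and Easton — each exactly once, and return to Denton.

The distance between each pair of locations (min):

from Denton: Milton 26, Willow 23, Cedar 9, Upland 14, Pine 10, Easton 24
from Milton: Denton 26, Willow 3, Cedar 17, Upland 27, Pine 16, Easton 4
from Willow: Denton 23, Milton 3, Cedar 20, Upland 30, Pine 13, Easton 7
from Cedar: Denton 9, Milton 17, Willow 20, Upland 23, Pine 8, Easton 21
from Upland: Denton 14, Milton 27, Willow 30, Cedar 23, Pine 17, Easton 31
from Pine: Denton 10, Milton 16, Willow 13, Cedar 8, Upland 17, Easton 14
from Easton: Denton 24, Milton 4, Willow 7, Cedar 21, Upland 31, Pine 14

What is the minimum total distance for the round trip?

Denton-Milton-Willow-Cedar-Upland-Pine-Easton-Denton: 26+3+20+23+17+14+24 = 127
Denton-Milton-Willow-Cedar-Upland-Easton-Pine-Denton: 26+3+20+23+31+14+10 = 127
Denton-Milton-Willow-Cedar-Pine-Upland-Easton-Denton: 26+3+20+8+17+31+24 = 129
Denton-Milton-Willow-Cedar-Pine-Easton-Upland-Denton: 26+3+20+8+14+31+14 = 116
Denton-Milton-Willow-Cedar-Easton-Upland-Pine-Denton: 26+3+20+21+31+17+10 = 128
Denton-Milton-Willow-Cedar-Easton-Pine-Upland-Denton: 26+3+20+21+14+17+14 = 115
Denton-Milton-Willow-Upland-Cedar-Pine-Easton-Denton: 26+3+30+23+8+14+24 = 128
Denton-Milton-Willow-Upland-Cedar-Easton-Pine-Denton: 26+3+30+23+21+14+10 = 127
… (352 more)
Denton-Cedar-Milton-Willow-Easton-Pine-Upland-Denton: 9+17+3+7+14+17+14 = 81  ← best
The minimum is 81.
One optimal route: Denton → Cedar → Milton → Willow → Easton → Pine → Upland → Denton (or its reverse).

Minimum total distance: 81 min.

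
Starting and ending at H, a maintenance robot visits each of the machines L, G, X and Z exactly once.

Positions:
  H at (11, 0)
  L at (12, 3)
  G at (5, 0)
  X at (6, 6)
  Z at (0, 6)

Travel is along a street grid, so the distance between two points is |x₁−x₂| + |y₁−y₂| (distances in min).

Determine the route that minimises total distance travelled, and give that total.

Shortest round trip = 36 min.

There are 12 distinct closed tours to check (reversals are equivalent).
H → L → G → X → Z → H: 4+10+7+6+17 = 44
H → L → G → Z → X → H: 4+10+11+6+11 = 42
H → L → X → G → Z → H: 4+9+7+11+17 = 48
H → L → X → Z → G → H: 4+9+6+11+6 = 36
H → L → Z → G → X → H: 4+15+11+7+11 = 48
H → L → Z → X → G → H: 4+15+6+7+6 = 38
H → G → L → X → Z → H: 6+10+9+6+17 = 48
H → G → L → Z → X → H: 6+10+15+6+11 = 48
H → G → X → L → Z → H: 6+7+9+15+17 = 54
H → G → Z → L → X → H: 6+11+15+9+11 = 52
H → X → L → G → Z → H: 11+9+10+11+17 = 58
H → X → G → L → Z → H: 11+7+10+15+17 = 60
The minimum is 36.
One optimal route: H → L → X → Z → G → H (or its reverse).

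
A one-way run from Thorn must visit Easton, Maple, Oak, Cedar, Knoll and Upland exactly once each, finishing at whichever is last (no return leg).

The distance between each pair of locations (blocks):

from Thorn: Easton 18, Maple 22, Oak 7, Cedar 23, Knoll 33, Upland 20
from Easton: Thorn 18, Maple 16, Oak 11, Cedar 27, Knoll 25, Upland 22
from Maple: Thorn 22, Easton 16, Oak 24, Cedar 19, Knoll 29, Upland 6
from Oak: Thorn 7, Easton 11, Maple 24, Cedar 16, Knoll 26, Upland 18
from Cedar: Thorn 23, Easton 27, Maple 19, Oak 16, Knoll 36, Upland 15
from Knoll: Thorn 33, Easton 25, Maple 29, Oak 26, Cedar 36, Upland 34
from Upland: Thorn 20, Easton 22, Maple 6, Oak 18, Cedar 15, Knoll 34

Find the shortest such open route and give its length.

Minimum one-way distance = 85 blocks.

There are 6! = 720 possible orderings.
Thorn→Easton→Maple→Oak→Cedar→Knoll→Upland: 18+16+24+16+36+34 = 144
Thorn→Easton→Maple→Oak→Cedar→Upland→Knoll: 18+16+24+16+15+34 = 123
Thorn→Easton→Maple→Oak→Knoll→Cedar→Upland: 18+16+24+26+36+15 = 135
Thorn→Easton→Maple→Oak→Knoll→Upland→Cedar: 18+16+24+26+34+15 = 133
Thorn→Easton→Maple→Oak→Upland→Cedar→Knoll: 18+16+24+18+15+36 = 127
Thorn→Easton→Maple→Oak→Upland→Knoll→Cedar: 18+16+24+18+34+36 = 146
Thorn→Easton→Maple→Cedar→Oak→Knoll→Upland: 18+16+19+16+26+34 = 129
Thorn→Easton→Maple→Cedar→Oak→Upland→Knoll: 18+16+19+16+18+34 = 121
… (712 more)
Thorn→Oak→Cedar→Upland→Maple→Easton→Knoll: 7+16+15+6+16+25 = 85  ← best
The minimum is 85.
One shortest path: Thorn → Oak → Cedar → Upland → Maple → Easton → Knoll.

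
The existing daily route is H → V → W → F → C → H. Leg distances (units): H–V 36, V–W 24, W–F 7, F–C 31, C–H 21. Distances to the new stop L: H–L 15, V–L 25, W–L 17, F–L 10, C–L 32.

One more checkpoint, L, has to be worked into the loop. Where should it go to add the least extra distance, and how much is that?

Insertion cost between consecutive stops i–j is d(i,L) + d(L,j) − d(i,j):
  between H and V: 15 + 25 − 36 = 4
  between V and W: 25 + 17 − 24 = 18
  between W and F: 17 + 10 − 7 = 20
  between F and C: 10 + 32 − 31 = 11
  between C and H: 32 + 15 − 21 = 26
Cheapest insertion is between H and V, adding 4.
New total = 119 + 4 = 123.

Minimum extra distance: 4, inserting L between H and V.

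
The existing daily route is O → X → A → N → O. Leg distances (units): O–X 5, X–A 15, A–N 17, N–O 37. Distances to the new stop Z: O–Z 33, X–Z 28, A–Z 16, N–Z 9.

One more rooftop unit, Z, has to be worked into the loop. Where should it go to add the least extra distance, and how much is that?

Adding 5 by placing Z on the N–O leg.

Insertion cost between consecutive stops i–j is d(i,Z) + d(Z,j) − d(i,j):
  between O and X: 33 + 28 − 5 = 56
  between X and A: 28 + 16 − 15 = 29
  between A and N: 16 + 9 − 17 = 8
  between N and O: 9 + 33 − 37 = 5
Cheapest insertion is between N and O, adding 5.
New total = 74 + 5 = 79.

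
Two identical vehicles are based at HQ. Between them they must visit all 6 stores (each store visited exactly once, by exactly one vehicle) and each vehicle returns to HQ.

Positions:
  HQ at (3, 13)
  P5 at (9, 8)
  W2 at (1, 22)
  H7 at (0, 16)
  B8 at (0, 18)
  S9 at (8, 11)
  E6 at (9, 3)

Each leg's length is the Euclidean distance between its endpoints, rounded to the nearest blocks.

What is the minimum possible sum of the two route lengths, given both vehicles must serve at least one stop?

44 blocks — the smallest possible combined total.

Check every non-empty split of the stops between the two vehicles; for each half take its own optimal tour:
  {P5} + {W2, H7, B8, S9, E6}: 16 + 43 = 59
  {W2} + {P5, H7, B8, S9, E6}: 18 + 36 = 54
  {P5, W2} + {H7, B8, S9, E6}: 33 + 36 = 69
  {H7} + {P5, W2, B8, S9, E6}: 8 + 43 = 51
  {P5, H7} + {W2, B8, S9, E6}: 24 + 43 = 67
  {W2, H7} + {P5, B8, S9, E6}: 19 + 36 = 55
  … (31 splits in total)
  {W2, H7, B8} + {P5, S9, E6}: 19 + 25 = 44  ← best
Best: vehicle 1 HQ → W2 → B8 → H7 → HQ = 19; vehicle 2 HQ → S9 → P5 → E6 → HQ = 25; combined 44.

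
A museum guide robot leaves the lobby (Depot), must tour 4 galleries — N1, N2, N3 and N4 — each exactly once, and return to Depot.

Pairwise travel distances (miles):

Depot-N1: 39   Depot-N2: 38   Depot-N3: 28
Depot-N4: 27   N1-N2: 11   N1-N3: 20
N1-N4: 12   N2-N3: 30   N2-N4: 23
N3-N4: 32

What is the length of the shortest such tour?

Shortest round trip = 108 miles.

There are 12 distinct closed tours to check (reversals are equivalent).
Depot-N1-N2-N3-N4-Depot: 39+11+30+32+27 = 139
Depot-N1-N2-N4-N3-Depot: 39+11+23+32+28 = 133
Depot-N1-N3-N2-N4-Depot: 39+20+30+23+27 = 139
Depot-N1-N3-N4-N2-Depot: 39+20+32+23+38 = 152
Depot-N1-N4-N2-N3-Depot: 39+12+23+30+28 = 132
Depot-N1-N4-N3-N2-Depot: 39+12+32+30+38 = 151
Depot-N2-N1-N3-N4-Depot: 38+11+20+32+27 = 128
Depot-N2-N1-N4-N3-Depot: 38+11+12+32+28 = 121
Depot-N2-N3-N1-N4-Depot: 38+30+20+12+27 = 127
Depot-N2-N4-N1-N3-Depot: 38+23+12+20+28 = 121
Depot-N3-N1-N2-N4-Depot: 28+20+11+23+27 = 109
Depot-N3-N2-N1-N4-Depot: 28+30+11+12+27 = 108
The minimum is 108.
One optimal route: Depot → N3 → N2 → N1 → N4 → Depot (or its reverse).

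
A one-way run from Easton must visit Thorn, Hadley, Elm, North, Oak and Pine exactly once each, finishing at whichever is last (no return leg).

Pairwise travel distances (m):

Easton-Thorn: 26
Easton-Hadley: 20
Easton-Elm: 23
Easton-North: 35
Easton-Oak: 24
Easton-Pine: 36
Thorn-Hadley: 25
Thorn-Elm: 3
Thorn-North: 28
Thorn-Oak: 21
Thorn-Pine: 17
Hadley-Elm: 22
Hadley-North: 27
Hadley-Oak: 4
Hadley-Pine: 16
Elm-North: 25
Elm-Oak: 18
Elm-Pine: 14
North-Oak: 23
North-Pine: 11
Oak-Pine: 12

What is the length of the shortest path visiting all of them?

There are 6! = 720 possible orderings.
Easton→Thorn→Hadley→Elm→North→Oak→Pine: 26+25+22+25+23+12 = 133
Easton→Thorn→Hadley→Elm→North→Pine→Oak: 26+25+22+25+11+12 = 121
Easton→Thorn→Hadley→Elm→Oak→North→Pine: 26+25+22+18+23+11 = 125
Easton→Thorn→Hadley→Elm→Oak→Pine→North: 26+25+22+18+12+11 = 114
Easton→Thorn→Hadley→Elm→Pine→North→Oak: 26+25+22+14+11+23 = 121
Easton→Thorn→Hadley→Elm→Pine→Oak→North: 26+25+22+14+12+23 = 122
Easton→Thorn→Hadley→North→Elm→Oak→Pine: 26+25+27+25+18+12 = 133
Easton→Thorn→Hadley→North→Elm→Pine→Oak: 26+25+27+25+14+12 = 129
… (712 more)
Easton→Hadley→Oak→Thorn→Elm→Pine→North: 20+4+21+3+14+11 = 73  ← best
The minimum is 73.
One shortest path: Easton → Hadley → Oak → Thorn → Elm → Pine → North.

73 m — the minimum one-way total.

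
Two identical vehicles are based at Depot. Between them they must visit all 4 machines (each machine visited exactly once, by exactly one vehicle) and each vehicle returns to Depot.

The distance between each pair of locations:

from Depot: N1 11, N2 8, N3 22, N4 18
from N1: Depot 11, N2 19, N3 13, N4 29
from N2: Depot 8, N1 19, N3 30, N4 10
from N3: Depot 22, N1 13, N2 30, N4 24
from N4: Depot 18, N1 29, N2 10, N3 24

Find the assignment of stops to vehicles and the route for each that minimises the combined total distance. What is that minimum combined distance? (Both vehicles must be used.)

There are 2^3 − 1 = 7 ways to divide the 4 stops into two non-empty groups. For each, the best each vehicle can do is its own shortest tour through its group:
  {N1} + {N2, N3, N4}: 22 + 64 = 86
  {N2} + {N1, N3, N4}: 16 + 66 = 82
  {N1, N2} + {N3, N4}: 38 + 64 = 102
  {N3} + {N1, N2, N4}: 44 + 58 = 102
  {N1, N3} + {N2, N4}: 46 + 36 = 82
  {N2, N3} + {N1, N4}: 60 + 58 = 118
  … (7 splits in total)
Best: vehicle 1 Depot → N2 → Depot = 16; vehicle 2 Depot → N1 → N3 → N4 → Depot = 66; combined 82.

82 — the smallest possible combined total.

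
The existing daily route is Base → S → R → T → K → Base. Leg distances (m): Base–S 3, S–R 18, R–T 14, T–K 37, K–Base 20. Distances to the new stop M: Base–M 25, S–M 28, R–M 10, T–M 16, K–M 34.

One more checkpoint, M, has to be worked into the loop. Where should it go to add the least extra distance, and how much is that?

Insertion cost between consecutive stops i–j is d(i,M) + d(M,j) − d(i,j):
  between Base and S: 25 + 28 − 3 = 50
  between S and R: 28 + 10 − 18 = 20
  between R and T: 10 + 16 − 14 = 12
  between T and K: 16 + 34 − 37 = 13
  between K and Base: 34 + 25 − 20 = 39
Cheapest insertion is between R and T, adding 12.
New total = 92 + 12 = 104.

Minimum extra distance: 12 m, inserting M between R and T.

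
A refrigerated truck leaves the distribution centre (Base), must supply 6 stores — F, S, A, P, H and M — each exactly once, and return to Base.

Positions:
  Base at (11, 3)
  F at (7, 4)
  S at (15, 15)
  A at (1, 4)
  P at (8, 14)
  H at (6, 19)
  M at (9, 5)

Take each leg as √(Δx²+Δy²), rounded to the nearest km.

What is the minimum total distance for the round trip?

Base-F-S-A-P-H-M-Base: 4+14+18+12+5+14+3 = 70
Base-F-S-A-P-M-H-Base: 4+14+18+12+9+14+17 = 88
Base-F-S-A-H-P-M-Base: 4+14+18+16+5+9+3 = 69
Base-F-S-A-H-M-P-Base: 4+14+18+16+14+9+11 = 86
Base-F-S-A-M-P-H-Base: 4+14+18+8+9+5+17 = 75
Base-F-S-A-M-H-P-Base: 4+14+18+8+14+5+11 = 74
Base-F-S-P-A-H-M-Base: 4+14+7+12+16+14+3 = 70
Base-F-S-P-A-M-H-Base: 4+14+7+12+8+14+17 = 76
… (352 more)
Base-S-H-P-A-F-M-Base: 13+10+5+12+6+2+3 = 51  ← best
The minimum is 51.
One optimal route: Base → S → H → P → A → F → M → Base (or its reverse).

Minimum total distance: 51 km.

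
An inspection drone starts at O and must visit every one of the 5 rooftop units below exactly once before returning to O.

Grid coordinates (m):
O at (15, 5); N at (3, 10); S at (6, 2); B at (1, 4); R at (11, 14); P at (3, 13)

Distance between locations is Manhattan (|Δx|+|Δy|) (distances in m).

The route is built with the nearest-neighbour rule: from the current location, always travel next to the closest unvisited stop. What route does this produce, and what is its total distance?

52 m along O → S → B → N → P → R → O.

At O the remaining stops are S 12, R 13, B 15, N 17, P 20; go to S.
At S the remaining stops are B 7, N 11, P 14, R 17; go to B.
At B the remaining stops are N 8, P 11, R 20; go to N.
At N the remaining stops are P 3, R 12; go to P.
At P the remaining stops are R 9; go to R.
Return R→O: 13.
Total = 12 + 7 + 8 + 3 + 9 + 13 = 52.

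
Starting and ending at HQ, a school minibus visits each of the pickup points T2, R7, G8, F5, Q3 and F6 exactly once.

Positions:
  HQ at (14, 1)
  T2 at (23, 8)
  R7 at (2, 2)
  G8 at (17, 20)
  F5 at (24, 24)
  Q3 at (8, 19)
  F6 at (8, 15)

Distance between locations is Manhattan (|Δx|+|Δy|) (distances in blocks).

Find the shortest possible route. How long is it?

There are 360 distinct closed tours to check (reversals are equivalent).
HQ - T2 - R7 - G8 - F5 - Q3 - F6 - HQ: 16+27+33+11+21+4+20 = 132
HQ - T2 - R7 - G8 - F5 - F6 - Q3 - HQ: 16+27+33+11+25+4+24 = 140
HQ - T2 - R7 - G8 - Q3 - F5 - F6 - HQ: 16+27+33+10+21+25+20 = 152
HQ - T2 - R7 - G8 - Q3 - F6 - F5 - HQ: 16+27+33+10+4+25+33 = 148
HQ - T2 - R7 - G8 - F6 - F5 - Q3 - HQ: 16+27+33+14+25+21+24 = 160
HQ - T2 - R7 - G8 - F6 - Q3 - F5 - HQ: 16+27+33+14+4+21+33 = 148
HQ - T2 - R7 - F5 - G8 - Q3 - F6 - HQ: 16+27+44+11+10+4+20 = 132
HQ - T2 - R7 - F5 - G8 - F6 - Q3 - HQ: 16+27+44+11+14+4+24 = 140
… (352 more)
HQ - T2 - F5 - G8 - Q3 - F6 - R7 - HQ: 16+17+11+10+4+19+13 = 90  ← best
The minimum is 90.
One optimal route: HQ → T2 → F5 → G8 → Q3 → F6 → R7 → HQ (or its reverse).

90 blocks — the shortest possible round trip.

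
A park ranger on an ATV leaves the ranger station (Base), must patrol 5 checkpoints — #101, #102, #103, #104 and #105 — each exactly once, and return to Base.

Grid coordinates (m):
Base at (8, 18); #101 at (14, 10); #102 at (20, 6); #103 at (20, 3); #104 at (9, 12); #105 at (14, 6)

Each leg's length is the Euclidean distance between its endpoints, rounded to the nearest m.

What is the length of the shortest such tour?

With 5 stops there are 5!/2 = 60 distinct round trips (a route and its reverse cost the same).
Base-#101-#102-#103-#104-#105-Base: 10+7+3+14+8+13 = 55
Base-#101-#102-#103-#105-#104-Base: 10+7+3+7+8+6 = 41
Base-#101-#102-#104-#103-#105-Base: 10+7+13+14+7+13 = 64
Base-#101-#102-#104-#105-#103-Base: 10+7+13+8+7+19 = 64
Base-#101-#102-#105-#103-#104-Base: 10+7+6+7+14+6 = 50
Base-#101-#102-#105-#104-#103-Base: 10+7+6+8+14+19 = 64
Base-#101-#103-#102-#104-#105-Base: 10+9+3+13+8+13 = 56
Base-#101-#103-#102-#105-#104-Base: 10+9+3+6+8+6 = 42
Base-#101-#103-#104-#102-#105-Base: 10+9+14+13+6+13 = 65
Base-#101-#103-#104-#105-#102-Base: 10+9+14+8+6+17 = 64
Base-#101-#103-#105-#102-#104-Base: 10+9+7+6+13+6 = 51
Base-#101-#103-#105-#104-#102-Base: 10+9+7+8+13+17 = 64
Base-#101-#104-#102-#103-#105-Base: 10+5+13+3+7+13 = 51
Base-#101-#104-#102-#105-#103-Base: 10+5+13+6+7+19 = 60
… (46 more)
The minimum is 41.
One optimal route: Base → #101 → #102 → #103 → #105 → #104 → Base (or its reverse).

Shortest round trip = 41 m.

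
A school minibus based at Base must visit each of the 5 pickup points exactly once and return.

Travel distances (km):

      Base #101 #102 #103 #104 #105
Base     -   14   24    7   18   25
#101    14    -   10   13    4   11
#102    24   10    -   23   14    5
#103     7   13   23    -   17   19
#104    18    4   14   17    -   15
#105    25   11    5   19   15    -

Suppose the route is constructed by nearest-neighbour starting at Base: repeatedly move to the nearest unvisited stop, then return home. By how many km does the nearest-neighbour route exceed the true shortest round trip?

Base: #103=7, #101=14, #104=18, #102=24, #105=25 ⇒ #103
#103: #101=13, #104=17, #105=19, #102=23 ⇒ #101
#101: #104=4, #102=10, #105=11 ⇒ #104
#104: #102=14, #105=15 ⇒ #102
#102: #105=5 ⇒ #105
NN route Base → #103 → #101 → #104 → #102 → #105 → Base costs 68.
Optimal: Base → #101 → #104 → #102 → #105 → #103 → Base costs 63 (by enumerating all 60 distinct tours).
Excess = 68 − 63 = 5.

The nearest-neighbour route is 5 km longer than optimal.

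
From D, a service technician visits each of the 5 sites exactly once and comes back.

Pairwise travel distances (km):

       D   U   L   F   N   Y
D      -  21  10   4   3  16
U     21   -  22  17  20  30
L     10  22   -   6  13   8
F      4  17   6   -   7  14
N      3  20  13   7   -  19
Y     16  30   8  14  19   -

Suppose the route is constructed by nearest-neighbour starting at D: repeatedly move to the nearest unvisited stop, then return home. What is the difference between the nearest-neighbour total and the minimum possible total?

The nearest-neighbour route is 5 km longer than optimal.

From D: N=3, F=4, L=10, Y=16, U=21 → choose N (3).
From N: F=7, L=13, Y=19, U=20 → choose F (7).
From F: L=6, Y=14, U=17 → choose L (6).
From L: Y=8, U=22 → choose Y (8).
From Y: U=30 → choose U (30).
NN route D → N → F → L → Y → U → D costs 75.
Optimal: D → N → U → F → L → Y → D costs 70 (by enumerating all 60 distinct tours).
Excess = 75 − 70 = 5.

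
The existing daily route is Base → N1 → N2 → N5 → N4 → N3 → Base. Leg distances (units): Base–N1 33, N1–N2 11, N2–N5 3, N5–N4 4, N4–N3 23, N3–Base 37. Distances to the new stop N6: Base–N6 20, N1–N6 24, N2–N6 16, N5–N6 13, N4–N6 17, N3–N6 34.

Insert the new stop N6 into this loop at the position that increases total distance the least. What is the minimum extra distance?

Insertion cost between consecutive stops i–j is d(i,N6) + d(N6,j) − d(i,j):
  between Base and N1: 20 + 24 − 33 = 11
  between N1 and N2: 24 + 16 − 11 = 29
  between N2 and N5: 16 + 13 − 3 = 26
  between N5 and N4: 13 + 17 − 4 = 26
  between N4 and N3: 17 + 34 − 23 = 28
  between N3 and Base: 34 + 20 − 37 = 17
Cheapest insertion is between Base and N1, adding 11.
New total = 111 + 11 = 122.

Minimum extra distance: 11, inserting N6 between Base and N1.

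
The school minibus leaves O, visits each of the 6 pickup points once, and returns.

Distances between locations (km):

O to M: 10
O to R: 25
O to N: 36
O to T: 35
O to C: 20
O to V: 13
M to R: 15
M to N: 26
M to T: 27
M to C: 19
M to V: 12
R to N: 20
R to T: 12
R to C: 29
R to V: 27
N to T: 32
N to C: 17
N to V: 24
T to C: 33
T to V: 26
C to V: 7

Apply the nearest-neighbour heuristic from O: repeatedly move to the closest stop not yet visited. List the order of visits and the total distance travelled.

At O the remaining stops are M 10, V 13, C 20, R 25, T 35, N 36; go to M.
At M the remaining stops are V 12, R 15, C 19, N 26, T 27; go to V.
At V the remaining stops are C 7, N 24, T 26, R 27; go to C.
At C the remaining stops are N 17, R 29, T 33; go to N.
At N the remaining stops are R 20, T 32; go to R.
At R the remaining stops are T 12; go to T.
Return T→O: 35.
Total = 10 + 12 + 7 + 17 + 20 + 12 + 35 = 113.

113 km along O → M → V → C → N → R → T → O.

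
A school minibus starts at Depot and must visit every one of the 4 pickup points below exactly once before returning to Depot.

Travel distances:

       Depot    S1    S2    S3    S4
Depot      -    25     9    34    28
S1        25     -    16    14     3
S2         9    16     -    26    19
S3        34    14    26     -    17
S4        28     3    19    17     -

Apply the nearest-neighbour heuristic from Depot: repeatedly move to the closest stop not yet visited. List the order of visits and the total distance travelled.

Total distance 79 via the nearest-neighbour route Depot → S2 → S1 → S4 → S3 → Depot.

Depot → [S2:9 / S1:25 / S4:28 / S3:34] → S2 (9)
S2 → [S1:16 / S4:19 / S3:26] → S1 (16)
S1 → [S4:3 / S3:14] → S4 (3)
S4 → [S3:17] → S3 (17)
Return S3→Depot: 34.
Total = 9 + 16 + 3 + 17 + 34 = 79.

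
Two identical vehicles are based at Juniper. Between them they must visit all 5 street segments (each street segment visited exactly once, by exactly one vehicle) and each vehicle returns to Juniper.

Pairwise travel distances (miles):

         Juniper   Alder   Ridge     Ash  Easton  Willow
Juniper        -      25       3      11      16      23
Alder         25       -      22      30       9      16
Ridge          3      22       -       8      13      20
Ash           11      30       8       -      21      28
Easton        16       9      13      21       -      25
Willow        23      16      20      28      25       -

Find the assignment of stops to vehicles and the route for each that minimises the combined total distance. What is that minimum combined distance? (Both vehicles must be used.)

Try each way of splitting the stops between the two vehicles (each non-empty) and, for each split, find the best tour for each vehicle:
  {Alder} + {Ridge, Ash, Easton, Willow}: 50 + 80 = 130
  {Ridge} + {Alder, Ash, Easton, Willow}: 6 + 80 = 86
  {Alder, Ridge} + {Ash, Easton, Willow}: 50 + 80 = 130
  {Ash} + {Alder, Ridge, Easton, Willow}: 22 + 64 = 86
  {Alder, Ash} + {Ridge, Easton, Willow}: 66 + 64 = 130
  {Ridge, Ash} + {Alder, Easton, Willow}: 22 + 64 = 86
  … (15 splits in total)
Best: vehicle 1 Juniper → Ridge → Juniper = 6; vehicle 2 Juniper → Ash → Easton → Alder → Willow → Juniper = 80; combined 86.

86 miles — the smallest possible combined total.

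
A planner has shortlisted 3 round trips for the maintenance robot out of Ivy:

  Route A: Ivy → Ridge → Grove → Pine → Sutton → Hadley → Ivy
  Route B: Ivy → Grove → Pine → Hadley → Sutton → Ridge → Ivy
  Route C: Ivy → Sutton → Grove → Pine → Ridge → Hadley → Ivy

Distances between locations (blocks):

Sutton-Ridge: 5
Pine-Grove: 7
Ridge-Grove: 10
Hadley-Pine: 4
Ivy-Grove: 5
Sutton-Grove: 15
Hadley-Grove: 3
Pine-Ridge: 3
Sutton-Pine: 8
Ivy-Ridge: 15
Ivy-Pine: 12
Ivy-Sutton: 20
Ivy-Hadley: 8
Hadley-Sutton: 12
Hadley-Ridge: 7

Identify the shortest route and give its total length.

48 blocks — Route B is the shortest.

Route A: 15 + 10 + 7 + 8 + 12 + 8 = 60
Route B: 5 + 7 + 4 + 12 + 5 + 15 = 48
Route C: 20 + 15 + 7 + 3 + 7 + 8 = 60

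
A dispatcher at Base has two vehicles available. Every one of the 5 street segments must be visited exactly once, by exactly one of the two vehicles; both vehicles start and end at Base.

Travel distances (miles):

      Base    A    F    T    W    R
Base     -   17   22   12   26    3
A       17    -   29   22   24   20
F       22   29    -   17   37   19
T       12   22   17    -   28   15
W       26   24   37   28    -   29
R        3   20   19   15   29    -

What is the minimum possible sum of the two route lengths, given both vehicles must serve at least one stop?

Minimum combined distance: 113 miles.

Check every non-empty split of the stops between the two vehicles; for each half take its own optimal tour:
  {A} + {F, T, W, R}: 34 + 93 = 127
  {F} + {A, T, W, R}: 44 + 87 = 131
  {A, F} + {T, W, R}: 68 + 72 = 140
  {T} + {A, F, W, R}: 24 + 100 = 124
  {A, T} + {F, W, R}: 51 + 85 = 136
  {F, T} + {A, W, R}: 51 + 73 = 124
  … (15 splits in total)
  {A, F, T, W} + {R}: 107 + 6 = 113  ← best
Best: vehicle 1 Base → A → W → F → T → Base = 107; vehicle 2 Base → R → Base = 6; combined 113.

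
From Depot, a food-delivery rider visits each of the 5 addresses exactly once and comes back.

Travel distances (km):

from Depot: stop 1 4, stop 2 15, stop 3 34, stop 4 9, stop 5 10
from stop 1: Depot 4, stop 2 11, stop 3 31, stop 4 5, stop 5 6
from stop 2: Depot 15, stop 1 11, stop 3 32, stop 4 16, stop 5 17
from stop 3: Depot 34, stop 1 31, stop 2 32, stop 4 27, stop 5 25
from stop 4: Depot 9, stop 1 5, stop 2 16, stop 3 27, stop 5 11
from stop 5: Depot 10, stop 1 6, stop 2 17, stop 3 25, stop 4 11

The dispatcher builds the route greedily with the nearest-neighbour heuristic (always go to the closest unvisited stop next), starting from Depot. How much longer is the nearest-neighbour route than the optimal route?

From Depot: stop 1=4, stop 4=9, stop 5=10, stop 2=15, stop 3=34 → choose stop 1 (4).
From stop 1: stop 4=5, stop 5=6, stop 2=11, stop 3=31 → choose stop 4 (5).
From stop 4: stop 5=11, stop 2=16, stop 3=27 → choose stop 5 (11).
From stop 5: stop 2=17, stop 3=25 → choose stop 2 (17).
From stop 2: stop 3=32 → choose stop 3 (32).
NN route Depot → stop 1 → stop 4 → stop 5 → stop 2 → stop 3 → Depot costs 103.
Optimal: Depot → stop 1 → stop 2 → stop 3 → stop 5 → stop 4 → Depot costs 92 (by enumerating all 60 distinct tours).
Excess = 103 − 92 = 11.

Excess over optimum: 11 km.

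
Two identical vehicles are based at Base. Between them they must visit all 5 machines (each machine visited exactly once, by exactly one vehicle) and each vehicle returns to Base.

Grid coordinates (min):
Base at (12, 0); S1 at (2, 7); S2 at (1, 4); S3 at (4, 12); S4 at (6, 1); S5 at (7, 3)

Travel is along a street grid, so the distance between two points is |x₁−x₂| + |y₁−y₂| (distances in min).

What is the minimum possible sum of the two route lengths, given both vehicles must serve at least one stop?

There are 2^4 − 1 = 15 ways to divide the 5 stops into two non-empty groups. For each, the best each vehicle can do is its own shortest tour through its group:
  {S1} + {S2, S3, S4, S5}: 34 + 46 = 80
  {S2} + {S1, S3, S4, S5}: 30 + 44 = 74
  {S1, S2} + {S3, S4, S5}: 36 + 40 = 76
  {S3} + {S1, S2, S4, S5}: 40 + 36 = 76
  {S1, S3} + {S2, S4, S5}: 44 + 30 = 74
  {S2, S3} + {S1, S4, S5}: 46 + 34 = 80
  … (15 splits in total)
  {S4} + {S1, S2, S3, S5}: 14 + 46 = 60  ← best
Best: vehicle 1 Base → S4 → Base = 14; vehicle 2 Base → S2 → S1 → S3 → S5 → Base = 46; combined 60.

60 min — the smallest possible combined total.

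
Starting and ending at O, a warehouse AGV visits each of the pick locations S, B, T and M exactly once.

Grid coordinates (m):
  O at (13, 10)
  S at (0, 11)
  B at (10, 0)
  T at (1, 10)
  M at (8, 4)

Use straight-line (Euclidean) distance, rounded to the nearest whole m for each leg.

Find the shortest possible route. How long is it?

Shortest round trip = 37 m.

There are 12 distinct closed tours to check (reversals are equivalent).
O-S-B-T-M-O: 13+15+13+9+8 = 58
O-S-B-M-T-O: 13+15+4+9+12 = 53
O-S-T-B-M-O: 13+1+13+4+8 = 39
O-S-T-M-B-O: 13+1+9+4+10 = 37
O-S-M-B-T-O: 13+11+4+13+12 = 53
O-S-M-T-B-O: 13+11+9+13+10 = 56
O-B-S-T-M-O: 10+15+1+9+8 = 43
O-B-S-M-T-O: 10+15+11+9+12 = 57
O-B-T-S-M-O: 10+13+1+11+8 = 43
O-B-M-S-T-O: 10+4+11+1+12 = 38
O-T-S-B-M-O: 12+1+15+4+8 = 40
O-T-B-S-M-O: 12+13+15+11+8 = 59
The minimum is 37.
One optimal route: O → S → T → M → B → O (or its reverse).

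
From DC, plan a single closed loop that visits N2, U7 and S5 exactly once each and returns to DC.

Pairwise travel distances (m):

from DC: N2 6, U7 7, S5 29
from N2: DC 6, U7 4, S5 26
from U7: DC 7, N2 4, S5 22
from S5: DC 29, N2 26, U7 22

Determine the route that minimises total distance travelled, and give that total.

DC → N2 → U7 → S5 → DC: 6+4+22+29 = 61
DC → N2 → S5 → U7 → DC: 6+26+22+7 = 61
DC → U7 → N2 → S5 → DC: 7+4+26+29 = 66
The minimum is 61.
One optimal route: DC → N2 → U7 → S5 → DC (or its reverse).

Shortest round trip = 61 m.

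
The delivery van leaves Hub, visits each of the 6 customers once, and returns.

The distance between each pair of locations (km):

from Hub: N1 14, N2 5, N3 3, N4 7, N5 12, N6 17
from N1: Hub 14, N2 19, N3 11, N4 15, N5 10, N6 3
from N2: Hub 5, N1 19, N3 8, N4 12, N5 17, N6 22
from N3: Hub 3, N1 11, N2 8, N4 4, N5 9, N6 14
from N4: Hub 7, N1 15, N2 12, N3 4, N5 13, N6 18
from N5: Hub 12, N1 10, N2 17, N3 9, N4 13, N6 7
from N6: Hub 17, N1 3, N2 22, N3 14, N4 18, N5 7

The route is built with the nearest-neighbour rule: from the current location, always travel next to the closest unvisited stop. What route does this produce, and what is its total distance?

From Hub: distances to unvisited — N3=3, N2=5, N4=7, N5=12, N1=14, N6=17. Nearest is N3 (3).
From N3: distances to unvisited — N4=4, N2=8, N5=9, N1=11, N6=14. Nearest is N4 (4).
From N4: distances to unvisited — N2=12, N5=13, N1=15, N6=18. Nearest is N2 (12).
From N2: distances to unvisited — N5=17, N1=19, N6=22. Nearest is N5 (17).
From N5: distances to unvisited — N6=7, N1=10. Nearest is N6 (7).
From N6: distances to unvisited — N1=3. Nearest is N1 (3).
Return N1→Hub: 14.
Total = 3 + 4 + 12 + 17 + 7 + 3 + 14 = 60.

Nearest-neighbour total = 60 km; route Hub → N3 → N4 → N2 → N5 → N6 → N1 → Hub.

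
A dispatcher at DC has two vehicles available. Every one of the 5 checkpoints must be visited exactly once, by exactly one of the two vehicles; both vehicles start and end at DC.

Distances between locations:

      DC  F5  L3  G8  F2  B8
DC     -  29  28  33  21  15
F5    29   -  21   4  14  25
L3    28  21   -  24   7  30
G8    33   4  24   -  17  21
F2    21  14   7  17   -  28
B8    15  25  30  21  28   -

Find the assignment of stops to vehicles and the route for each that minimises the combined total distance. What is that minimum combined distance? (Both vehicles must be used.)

115 — the smallest possible combined total.

Check every non-empty split of the stops between the two vehicles; for each half take its own optimal tour:
  {F5} + {L3, G8, F2, B8}: 58 + 88 = 146
  {L3} + {F5, G8, F2, B8}: 56 + 75 = 131
  {F5, L3} + {G8, F2, B8}: 78 + 74 = 152
  {G8} + {F5, L3, F2, B8}: 66 + 89 = 155
  {F5, G8} + {L3, F2, B8}: 66 + 73 = 139
  {L3, G8} + {F5, F2, B8}: 85 + 75 = 160
  … (15 splits in total)
  {F5, L3, G8, F2} + {B8}: 85 + 30 = 115  ← best
Best: vehicle 1 DC → F5 → G8 → L3 → F2 → DC = 85; vehicle 2 DC → B8 → DC = 30; combined 115.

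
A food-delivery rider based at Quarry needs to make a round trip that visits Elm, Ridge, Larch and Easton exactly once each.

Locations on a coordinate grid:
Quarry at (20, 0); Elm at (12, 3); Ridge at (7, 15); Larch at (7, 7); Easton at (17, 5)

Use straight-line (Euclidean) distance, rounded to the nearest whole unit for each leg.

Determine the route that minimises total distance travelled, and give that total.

With 4 stops there are 4!/2 = 12 distinct round trips (a route and its reverse cost the same).
Quarry → Elm → Ridge → Larch → Easton → Quarry: 9+13+8+10+6 = 46
Quarry → Elm → Ridge → Easton → Larch → Quarry: 9+13+14+10+15 = 61
Quarry → Elm → Larch → Ridge → Easton → Quarry: 9+6+8+14+6 = 43
Quarry → Elm → Larch → Easton → Ridge → Quarry: 9+6+10+14+20 = 59
Quarry → Elm → Easton → Ridge → Larch → Quarry: 9+5+14+8+15 = 51
Quarry → Elm → Easton → Larch → Ridge → Quarry: 9+5+10+8+20 = 52
Quarry → Ridge → Elm → Larch → Easton → Quarry: 20+13+6+10+6 = 55
Quarry → Ridge → Elm → Easton → Larch → Quarry: 20+13+5+10+15 = 63
Quarry → Ridge → Larch → Elm → Easton → Quarry: 20+8+6+5+6 = 45
Quarry → Ridge → Easton → Elm → Larch → Quarry: 20+14+5+6+15 = 60
Quarry → Larch → Elm → Ridge → Easton → Quarry: 15+6+13+14+6 = 54
Quarry → Larch → Ridge → Elm → Easton → Quarry: 15+8+13+5+6 = 47
The minimum is 43.
One optimal route: Quarry → Elm → Larch → Ridge → Easton → Quarry (or its reverse).

43 — the shortest possible round trip.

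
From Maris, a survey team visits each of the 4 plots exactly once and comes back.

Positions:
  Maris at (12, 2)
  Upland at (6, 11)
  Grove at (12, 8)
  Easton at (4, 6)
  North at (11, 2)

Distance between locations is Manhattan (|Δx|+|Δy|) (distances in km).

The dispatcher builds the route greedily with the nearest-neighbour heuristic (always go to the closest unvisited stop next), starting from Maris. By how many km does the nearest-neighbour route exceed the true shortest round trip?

Excess over optimum: 2 km.

Maris: North=1, Grove=6, Easton=12, Upland=15 ⇒ North
North: Grove=7, Easton=11, Upland=14 ⇒ Grove
Grove: Upland=9, Easton=10 ⇒ Upland
Upland: Easton=7 ⇒ Easton
NN route Maris → North → Grove → Upland → Easton → Maris costs 36.
Optimal: Maris → Grove → Upland → Easton → North → Maris costs 34 (by enumerating all 12 distinct tours).
Excess = 36 − 34 = 2.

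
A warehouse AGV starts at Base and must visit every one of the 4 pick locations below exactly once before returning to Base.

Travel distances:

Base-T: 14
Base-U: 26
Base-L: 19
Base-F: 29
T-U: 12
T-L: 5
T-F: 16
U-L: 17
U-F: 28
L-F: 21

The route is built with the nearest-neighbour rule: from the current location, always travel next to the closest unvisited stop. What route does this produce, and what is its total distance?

Base → [T:14 / L:19 / U:26 / F:29] → T (14)
T → [L:5 / U:12 / F:16] → L (5)
L → [U:17 / F:21] → U (17)
U → [F:28] → F (28)
Return F→Base: 29.
Total = 14 + 5 + 17 + 28 + 29 = 93.

Nearest-neighbour total = 93; route Base → T → L → U → F → Base.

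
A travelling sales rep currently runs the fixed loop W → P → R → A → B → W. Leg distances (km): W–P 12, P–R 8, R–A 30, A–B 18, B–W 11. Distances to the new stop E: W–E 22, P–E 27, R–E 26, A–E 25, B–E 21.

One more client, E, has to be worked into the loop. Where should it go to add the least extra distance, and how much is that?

Insertion cost between consecutive stops i–j is d(i,E) + d(E,j) − d(i,j):
  between W and P: 22 + 27 − 12 = 37
  between P and R: 27 + 26 − 8 = 45
  between R and A: 26 + 25 − 30 = 21
  between A and B: 25 + 21 − 18 = 28
  between B and W: 21 + 22 − 11 = 32
Cheapest insertion is between R and A, adding 21.
New total = 79 + 21 = 100.

Minimum extra distance: 21 km, inserting E between R and A.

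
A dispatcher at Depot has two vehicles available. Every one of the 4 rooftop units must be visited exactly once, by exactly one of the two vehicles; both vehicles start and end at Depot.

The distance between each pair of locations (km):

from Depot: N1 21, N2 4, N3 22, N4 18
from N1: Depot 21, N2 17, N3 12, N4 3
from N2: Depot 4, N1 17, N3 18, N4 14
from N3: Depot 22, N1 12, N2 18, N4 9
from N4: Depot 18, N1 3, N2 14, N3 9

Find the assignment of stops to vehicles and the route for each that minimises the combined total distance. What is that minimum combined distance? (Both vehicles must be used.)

Minimum combined distance: 63 km.

There are 2^3 − 1 = 7 ways to divide the 4 stops into two non-empty groups. For each, the best each vehicle can do is its own shortest tour through its group:
  {N1} + {N2, N3, N4}: 42 + 49 = 91
  {N2} + {N1, N3, N4}: 8 + 55 = 63
  {N1, N2} + {N3, N4}: 42 + 49 = 91
  {N3} + {N1, N2, N4}: 44 + 42 = 86
  {N1, N3} + {N2, N4}: 55 + 36 = 91
  {N2, N3} + {N1, N4}: 44 + 42 = 86
  … (7 splits in total)
Best: vehicle 1 Depot → N2 → Depot = 8; vehicle 2 Depot → N1 → N4 → N3 → Depot = 55; combined 63.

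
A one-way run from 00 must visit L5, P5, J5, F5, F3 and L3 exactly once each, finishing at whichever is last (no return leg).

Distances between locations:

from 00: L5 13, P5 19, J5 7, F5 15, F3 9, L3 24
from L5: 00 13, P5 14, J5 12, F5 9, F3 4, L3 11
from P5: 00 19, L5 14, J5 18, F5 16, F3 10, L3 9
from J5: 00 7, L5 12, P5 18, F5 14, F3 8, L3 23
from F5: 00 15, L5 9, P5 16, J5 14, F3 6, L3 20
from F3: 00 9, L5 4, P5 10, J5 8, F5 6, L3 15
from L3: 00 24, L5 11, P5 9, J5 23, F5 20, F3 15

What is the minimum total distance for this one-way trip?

Minimum one-way distance = 50.

There are 6! = 720 possible orderings.
00 → L5 → P5 → J5 → F5 → F3 → L3: 13+14+18+14+6+15 = 80
00 → L5 → P5 → J5 → F5 → L3 → F3: 13+14+18+14+20+15 = 94
00 → L5 → P5 → J5 → F3 → F5 → L3: 13+14+18+8+6+20 = 79
00 → L5 → P5 → J5 → F3 → L3 → F5: 13+14+18+8+15+20 = 88
00 → L5 → P5 → J5 → L3 → F5 → F3: 13+14+18+23+20+6 = 94
00 → L5 → P5 → J5 → L3 → F3 → F5: 13+14+18+23+15+6 = 89
00 → L5 → P5 → F5 → J5 → F3 → L3: 13+14+16+14+8+15 = 80
00 → L5 → P5 → F5 → J5 → L3 → F3: 13+14+16+14+23+15 = 95
… (712 more)
00 → J5 → F3 → F5 → L5 → L3 → P5: 7+8+6+9+11+9 = 50  ← best
The minimum is 50.
One shortest path: 00 → J5 → F3 → F5 → L5 → L3 → P5.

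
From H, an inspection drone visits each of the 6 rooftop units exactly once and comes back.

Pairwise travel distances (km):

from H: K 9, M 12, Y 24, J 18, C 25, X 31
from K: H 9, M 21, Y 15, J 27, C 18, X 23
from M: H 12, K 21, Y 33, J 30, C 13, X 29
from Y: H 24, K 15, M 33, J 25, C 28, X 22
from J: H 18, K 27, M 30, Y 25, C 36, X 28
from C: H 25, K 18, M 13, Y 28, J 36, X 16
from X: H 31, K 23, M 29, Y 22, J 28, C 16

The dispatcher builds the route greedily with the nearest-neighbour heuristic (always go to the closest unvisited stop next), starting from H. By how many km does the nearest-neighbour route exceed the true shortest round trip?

5 km longer than the optimal tour.

H: K=9, M=12, J=18, Y=24, C=25, X=31 ⇒ K
K: Y=15, C=18, M=21, X=23, J=27 ⇒ Y
Y: X=22, J=25, C=28, M=33 ⇒ X
X: C=16, J=28, M=29 ⇒ C
C: M=13, J=36 ⇒ M
M: J=30 ⇒ J
NN route H → K → Y → X → C → M → J → H costs 123.
Optimal: H → K → Y → J → X → C → M → H costs 118 (by enumerating all 360 distinct tours).
Excess = 123 − 118 = 5.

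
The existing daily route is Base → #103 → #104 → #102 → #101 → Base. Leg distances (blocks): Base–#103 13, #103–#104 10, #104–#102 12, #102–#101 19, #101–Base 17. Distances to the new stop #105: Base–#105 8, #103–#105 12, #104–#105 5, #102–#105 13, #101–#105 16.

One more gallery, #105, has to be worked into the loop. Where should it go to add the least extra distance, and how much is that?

+6 blocks — insert #105 between #104 and #102.

Insertion cost between consecutive stops i–j is d(i,#105) + d(#105,j) − d(i,j):
  between Base and #103: 8 + 12 − 13 = 7
  between #103 and #104: 12 + 5 − 10 = 7
  between #104 and #102: 5 + 13 − 12 = 6
  between #102 and #101: 13 + 16 − 19 = 10
  between #101 and Base: 16 + 8 − 17 = 7
Cheapest insertion is between #104 and #102, adding 6.
New total = 71 + 6 = 77.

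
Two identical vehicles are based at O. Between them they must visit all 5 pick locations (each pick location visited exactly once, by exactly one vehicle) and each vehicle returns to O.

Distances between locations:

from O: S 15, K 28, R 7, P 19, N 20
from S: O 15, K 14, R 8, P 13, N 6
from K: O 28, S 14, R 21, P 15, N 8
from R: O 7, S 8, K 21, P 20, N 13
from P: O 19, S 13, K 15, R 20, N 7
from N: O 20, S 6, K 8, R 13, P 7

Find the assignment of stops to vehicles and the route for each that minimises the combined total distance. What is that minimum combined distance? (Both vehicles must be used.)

77 — the smallest possible combined total.

Try each way of splitting the stops between the two vehicles (each non-empty) and, for each split, find the best tour for each vehicle:
  {S} + {K, R, P, N}: 30 + 62 = 92
  {K} + {S, R, P, N}: 56 + 47 = 103
  {S, K} + {R, P, N}: 57 + 46 = 103
  {R} + {S, K, P, N}: 14 + 63 = 77
  {S, R} + {K, P, N}: 30 + 62 = 92
  {K, R} + {S, P, N}: 56 + 47 = 103
  … (15 splits in total)
Best: vehicle 1 O → R → O = 14; vehicle 2 O → S → K → N → P → O = 63; combined 77.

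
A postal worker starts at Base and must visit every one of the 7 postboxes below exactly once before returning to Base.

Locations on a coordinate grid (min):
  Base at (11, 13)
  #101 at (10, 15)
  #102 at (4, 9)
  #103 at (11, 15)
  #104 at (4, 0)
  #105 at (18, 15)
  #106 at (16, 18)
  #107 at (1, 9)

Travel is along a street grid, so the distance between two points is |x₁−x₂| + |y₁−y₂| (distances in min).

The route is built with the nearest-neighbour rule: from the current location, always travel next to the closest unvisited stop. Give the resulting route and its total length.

At Base the remaining stops are #103 2, #101 3, #105 9, #106 10, #102 11, #107 14, #104 20; go to #103.
At #103 the remaining stops are #101 1, #105 7, #106 8, #102 13, #107 16, #104 22; go to #101.
At #101 the remaining stops are #105 8, #106 9, #102 12, #107 15, #104 21; go to #105.
At #105 the remaining stops are #106 5, #102 20, #107 23, #104 29; go to #106.
At #106 the remaining stops are #102 21, #107 24, #104 30; go to #102.
At #102 the remaining stops are #107 3, #104 9; go to #107.
At #107 the remaining stops are #104 12; go to #104.
Return #104→Base: 20.
Total = 2 + 1 + 8 + 5 + 21 + 3 + 12 + 20 = 72.

Total distance 72 min via the nearest-neighbour route Base → #103 → #101 → #105 → #106 → #102 → #107 → #104 → Base.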